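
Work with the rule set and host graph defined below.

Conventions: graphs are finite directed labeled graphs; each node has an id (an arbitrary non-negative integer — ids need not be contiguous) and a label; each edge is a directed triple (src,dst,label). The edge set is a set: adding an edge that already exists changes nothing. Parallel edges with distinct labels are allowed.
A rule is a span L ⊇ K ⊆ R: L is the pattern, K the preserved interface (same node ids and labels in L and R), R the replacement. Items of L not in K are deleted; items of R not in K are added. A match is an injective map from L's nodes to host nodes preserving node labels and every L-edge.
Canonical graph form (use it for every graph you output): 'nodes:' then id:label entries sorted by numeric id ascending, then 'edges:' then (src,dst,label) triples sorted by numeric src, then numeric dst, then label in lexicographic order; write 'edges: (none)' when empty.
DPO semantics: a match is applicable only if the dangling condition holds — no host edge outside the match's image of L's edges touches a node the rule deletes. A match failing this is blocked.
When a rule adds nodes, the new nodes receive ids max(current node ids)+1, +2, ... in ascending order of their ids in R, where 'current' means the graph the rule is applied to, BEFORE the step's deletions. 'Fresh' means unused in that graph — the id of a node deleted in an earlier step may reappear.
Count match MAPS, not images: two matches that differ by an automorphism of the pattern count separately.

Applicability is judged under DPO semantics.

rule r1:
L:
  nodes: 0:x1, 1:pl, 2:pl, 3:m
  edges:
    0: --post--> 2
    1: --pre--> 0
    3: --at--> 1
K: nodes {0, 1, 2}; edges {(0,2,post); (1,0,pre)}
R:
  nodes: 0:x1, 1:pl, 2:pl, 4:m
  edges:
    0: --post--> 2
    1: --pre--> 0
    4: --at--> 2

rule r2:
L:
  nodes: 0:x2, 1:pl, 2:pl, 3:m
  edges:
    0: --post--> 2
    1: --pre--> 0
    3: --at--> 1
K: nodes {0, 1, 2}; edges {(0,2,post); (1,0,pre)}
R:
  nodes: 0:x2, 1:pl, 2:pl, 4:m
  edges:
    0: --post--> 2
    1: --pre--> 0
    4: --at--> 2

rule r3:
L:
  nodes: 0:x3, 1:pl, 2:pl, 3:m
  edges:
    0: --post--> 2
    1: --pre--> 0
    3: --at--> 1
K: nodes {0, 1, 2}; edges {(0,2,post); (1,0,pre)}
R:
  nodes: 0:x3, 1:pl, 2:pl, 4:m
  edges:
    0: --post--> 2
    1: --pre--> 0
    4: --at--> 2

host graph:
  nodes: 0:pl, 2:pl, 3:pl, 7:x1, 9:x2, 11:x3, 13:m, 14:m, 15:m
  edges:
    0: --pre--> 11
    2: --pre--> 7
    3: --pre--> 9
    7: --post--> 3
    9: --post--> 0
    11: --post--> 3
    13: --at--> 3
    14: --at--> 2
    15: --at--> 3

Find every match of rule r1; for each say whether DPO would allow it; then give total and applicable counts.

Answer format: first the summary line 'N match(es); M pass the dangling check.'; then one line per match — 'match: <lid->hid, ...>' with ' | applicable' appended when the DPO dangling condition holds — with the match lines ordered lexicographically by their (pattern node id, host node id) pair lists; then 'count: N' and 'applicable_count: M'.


1 match(es); 1 pass the dangling check.
match: 0->7, 1->2, 2->3, 3->14 | applicable
count: 1
applicable_count: 1


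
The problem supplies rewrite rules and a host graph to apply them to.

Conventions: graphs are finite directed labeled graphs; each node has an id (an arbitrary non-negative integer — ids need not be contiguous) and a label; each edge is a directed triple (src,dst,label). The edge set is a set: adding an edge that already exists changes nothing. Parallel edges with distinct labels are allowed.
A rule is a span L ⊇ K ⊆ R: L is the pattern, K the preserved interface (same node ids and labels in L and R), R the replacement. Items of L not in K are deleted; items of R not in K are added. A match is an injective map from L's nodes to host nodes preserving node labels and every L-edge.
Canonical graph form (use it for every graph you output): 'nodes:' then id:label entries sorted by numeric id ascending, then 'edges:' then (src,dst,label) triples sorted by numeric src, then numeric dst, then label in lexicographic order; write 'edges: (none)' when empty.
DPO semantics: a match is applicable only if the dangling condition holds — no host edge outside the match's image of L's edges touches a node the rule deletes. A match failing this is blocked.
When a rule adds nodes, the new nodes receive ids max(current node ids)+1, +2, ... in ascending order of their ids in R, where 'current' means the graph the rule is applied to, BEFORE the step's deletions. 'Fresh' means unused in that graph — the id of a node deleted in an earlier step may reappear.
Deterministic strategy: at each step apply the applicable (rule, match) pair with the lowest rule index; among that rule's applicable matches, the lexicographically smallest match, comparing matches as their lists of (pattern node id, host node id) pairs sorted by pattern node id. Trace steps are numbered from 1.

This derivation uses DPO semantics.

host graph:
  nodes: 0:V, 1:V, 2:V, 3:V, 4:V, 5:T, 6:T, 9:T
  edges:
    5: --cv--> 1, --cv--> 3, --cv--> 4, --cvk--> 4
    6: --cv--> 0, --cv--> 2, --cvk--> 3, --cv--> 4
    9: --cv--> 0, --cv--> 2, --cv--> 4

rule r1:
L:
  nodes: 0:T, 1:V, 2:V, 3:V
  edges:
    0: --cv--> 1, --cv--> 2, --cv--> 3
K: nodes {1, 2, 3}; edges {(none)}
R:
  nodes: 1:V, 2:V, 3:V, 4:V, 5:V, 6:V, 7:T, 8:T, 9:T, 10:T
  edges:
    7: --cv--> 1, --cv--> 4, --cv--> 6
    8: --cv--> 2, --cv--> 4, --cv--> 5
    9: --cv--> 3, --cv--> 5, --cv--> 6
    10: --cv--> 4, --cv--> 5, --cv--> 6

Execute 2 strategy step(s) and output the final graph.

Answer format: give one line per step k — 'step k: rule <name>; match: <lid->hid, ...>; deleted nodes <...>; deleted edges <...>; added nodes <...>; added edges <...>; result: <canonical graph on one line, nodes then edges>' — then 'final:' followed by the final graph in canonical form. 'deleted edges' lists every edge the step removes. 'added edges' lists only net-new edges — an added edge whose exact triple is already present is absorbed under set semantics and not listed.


step 1: rule r1; match: 0->9, 1->0, 2->2, 3->4; deleted nodes 9; deleted edges (9,0,cv); (9,2,cv); (9,4,cv); added nodes 10, 11, 12, 13, 14, 15, 16; added edges (13,0,cv); (13,10,cv); (13,12,cv); (14,2,cv); (14,10,cv); (14,11,cv); (15,4,cv); (15,11,cv); (15,12,cv); (16,10,cv); (16,11,cv); (16,12,cv); result: nodes: 0:V, 1:V, 2:V, 3:V, 4:V, 5:T, 6:T, 10:V, 11:V, 12:V, 13:T, 14:T, 15:T, 16:T edges: (5,1,cv); (5,3,cv); (5,4,cv); (5,4,cvk); (6,0,cv); (6,2,cv); (6,3,cvk); (6,4,cv); (13,0,cv); (13,10,cv); (13,12,cv); (14,2,cv); (14,10,cv); (14,11,cv); (15,4,cv); (15,11,cv); (15,12,cv); (16,10,cv); (16,11,cv); (16,12,cv)
step 2: rule r1; match: 0->13, 1->0, 2->10, 3->12; deleted nodes 13; deleted edges (13,0,cv); (13,10,cv); (13,12,cv); added nodes 17, 18, 19, 20, 21, 22, 23; added edges (20,0,cv); (20,17,cv); (20,19,cv); (21,10,cv); (21,17,cv); (21,18,cv); (22,12,cv); (22,18,cv); (22,19,cv); (23,17,cv); (23,18,cv); (23,19,cv); result: nodes: 0:V, 1:V, 2:V, 3:V, 4:V, 5:T, 6:T, 10:V, 11:V, 12:V, 14:T, 15:T, 16:T, 17:V, 18:V, 19:V, 20:T, 21:T, 22:T, 23:T edges: (5,1,cv); (5,3,cv); (5,4,cv); (5,4,cvk); (6,0,cv); (6,2,cv); (6,3,cvk); (6,4,cv); (14,2,cv); (14,10,cv); (14,11,cv); (15,4,cv); (15,11,cv); (15,12,cv); (16,10,cv); (16,11,cv); (16,12,cv); (20,0,cv); (20,17,cv); (20,19,cv); (21,10,cv); (21,17,cv); (21,18,cv); (22,12,cv); (22,18,cv); (22,19,cv); (23,17,cv); (23,18,cv); (23,19,cv)
final:
nodes: 0:V, 1:V, 2:V, 3:V, 4:V, 5:T, 6:T, 10:V, 11:V, 12:V, 14:T, 15:T, 16:T, 17:V, 18:V, 19:V, 20:T, 21:T, 22:T, 23:T
edges: (5,1,cv); (5,3,cv); (5,4,cv); (5,4,cvk); (6,0,cv); (6,2,cv); (6,3,cvk); (6,4,cv); (14,2,cv); (14,10,cv); (14,11,cv); (15,4,cv); (15,11,cv); (15,12,cv); (16,10,cv); (16,11,cv); (16,12,cv); (20,0,cv); (20,17,cv); (20,19,cv); (21,10,cv); (21,17,cv); (21,18,cv); (22,12,cv); (22,18,cv); (22,19,cv); (23,17,cv); (23,18,cv); (23,19,cv)


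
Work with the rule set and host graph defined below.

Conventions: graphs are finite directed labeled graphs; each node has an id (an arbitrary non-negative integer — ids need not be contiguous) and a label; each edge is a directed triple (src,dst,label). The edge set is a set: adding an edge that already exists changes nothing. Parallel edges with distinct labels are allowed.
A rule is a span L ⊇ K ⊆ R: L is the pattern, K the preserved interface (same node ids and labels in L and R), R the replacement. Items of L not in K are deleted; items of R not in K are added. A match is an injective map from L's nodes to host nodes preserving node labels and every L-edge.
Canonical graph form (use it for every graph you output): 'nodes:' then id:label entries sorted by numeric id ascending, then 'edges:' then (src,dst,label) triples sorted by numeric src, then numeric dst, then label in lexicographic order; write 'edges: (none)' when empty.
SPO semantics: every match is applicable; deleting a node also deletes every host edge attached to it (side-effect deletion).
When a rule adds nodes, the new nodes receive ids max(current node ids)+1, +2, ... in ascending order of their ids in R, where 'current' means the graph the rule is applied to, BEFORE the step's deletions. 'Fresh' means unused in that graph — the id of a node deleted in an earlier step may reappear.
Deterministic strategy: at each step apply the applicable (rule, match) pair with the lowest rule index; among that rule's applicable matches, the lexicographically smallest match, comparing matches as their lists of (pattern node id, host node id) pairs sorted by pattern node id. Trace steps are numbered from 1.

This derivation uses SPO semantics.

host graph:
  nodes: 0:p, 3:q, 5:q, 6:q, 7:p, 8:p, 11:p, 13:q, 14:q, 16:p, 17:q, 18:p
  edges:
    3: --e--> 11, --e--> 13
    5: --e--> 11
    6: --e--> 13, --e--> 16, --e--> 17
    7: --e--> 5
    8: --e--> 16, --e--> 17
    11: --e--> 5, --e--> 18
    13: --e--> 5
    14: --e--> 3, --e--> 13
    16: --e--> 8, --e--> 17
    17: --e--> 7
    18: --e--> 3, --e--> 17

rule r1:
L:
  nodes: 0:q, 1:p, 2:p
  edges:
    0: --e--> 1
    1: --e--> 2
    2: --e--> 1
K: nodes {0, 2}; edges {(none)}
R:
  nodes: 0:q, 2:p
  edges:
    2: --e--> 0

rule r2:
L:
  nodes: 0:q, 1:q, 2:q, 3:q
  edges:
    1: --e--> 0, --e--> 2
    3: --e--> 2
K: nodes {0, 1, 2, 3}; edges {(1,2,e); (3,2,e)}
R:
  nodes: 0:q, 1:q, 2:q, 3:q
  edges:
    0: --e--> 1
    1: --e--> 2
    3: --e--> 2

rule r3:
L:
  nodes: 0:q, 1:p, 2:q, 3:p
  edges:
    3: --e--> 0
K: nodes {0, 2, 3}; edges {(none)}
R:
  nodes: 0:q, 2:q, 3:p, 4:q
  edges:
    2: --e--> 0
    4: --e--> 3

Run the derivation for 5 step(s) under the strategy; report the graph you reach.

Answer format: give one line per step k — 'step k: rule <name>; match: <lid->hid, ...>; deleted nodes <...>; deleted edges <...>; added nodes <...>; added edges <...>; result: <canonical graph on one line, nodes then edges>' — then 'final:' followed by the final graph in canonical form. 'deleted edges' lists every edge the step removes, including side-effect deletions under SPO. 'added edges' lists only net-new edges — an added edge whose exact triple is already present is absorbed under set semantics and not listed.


step 1: rule r1; match: 0->6, 1->16, 2->8; deleted nodes 16; deleted edges (6,16,e); (8,16,e); (16,8,e); (16,17,e); added nodes (none); added edges (8,6,e); result: nodes: 0:p, 3:q, 5:q, 6:q, 7:p, 8:p, 11:p, 13:q, 14:q, 17:q, 18:p edges: (3,11,e); (3,13,e); (5,11,e); (6,13,e); (6,17,e); (7,5,e); (8,6,e); (8,17,e); (11,5,e); (11,18,e); (13,5,e); (14,3,e); (14,13,e); (17,7,e); (18,3,e); (18,17,e)
step 2: rule r2; match: 0->3, 1->14, 2->13, 3->6; deleted nodes (none); deleted edges (14,3,e); added nodes (none); added edges (3,14,e); result: nodes: 0:p, 3:q, 5:q, 6:q, 7:p, 8:p, 11:p, 13:q, 14:q, 17:q, 18:p edges: (3,11,e); (3,13,e); (3,14,e); (5,11,e); (6,13,e); (6,17,e); (7,5,e); (8,6,e); (8,17,e); (11,5,e); (11,18,e); (13,5,e); (14,13,e); (17,7,e); (18,3,e); (18,17,e)
step 3: rule r2; match: 0->14, 1->3, 2->13, 3->6; deleted nodes (none); deleted edges (3,14,e); added nodes (none); added edges (14,3,e); result: nodes: 0:p, 3:q, 5:q, 6:q, 7:p, 8:p, 11:p, 13:q, 14:q, 17:q, 18:p edges: (3,11,e); (3,13,e); (5,11,e); (6,13,e); (6,17,e); (7,5,e); (8,6,e); (8,17,e); (11,5,e); (11,18,e); (13,5,e); (14,3,e); (14,13,e); (17,7,e); (18,3,e); (18,17,e)
step 4: rule r2; match: 0->3, 1->14, 2->13, 3->6; deleted nodes (none); deleted edges (14,3,e); added nodes (none); added edges (3,14,e); result: nodes: 0:p, 3:q, 5:q, 6:q, 7:p, 8:p, 11:p, 13:q, 14:q, 17:q, 18:p edges: (3,11,e); (3,13,e); (3,14,e); (5,11,e); (6,13,e); (6,17,e); (7,5,e); (8,6,e); (8,17,e); (11,5,e); (11,18,e); (13,5,e); (14,13,e); (17,7,e); (18,3,e); (18,17,e)
step 5: rule r2; match: 0->14, 1->3, 2->13, 3->6; deleted nodes (none); deleted edges (3,14,e); added nodes (none); added edges (14,3,e); result: nodes: 0:p, 3:q, 5:q, 6:q, 7:p, 8:p, 11:p, 13:q, 14:q, 17:q, 18:p edges: (3,11,e); (3,13,e); (5,11,e); (6,13,e); (6,17,e); (7,5,e); (8,6,e); (8,17,e); (11,5,e); (11,18,e); (13,5,e); (14,3,e); (14,13,e); (17,7,e); (18,3,e); (18,17,e)
final:
nodes: 0:p, 3:q, 5:q, 6:q, 7:p, 8:p, 11:p, 13:q, 14:q, 17:q, 18:p
edges: (3,11,e); (3,13,e); (5,11,e); (6,13,e); (6,17,e); (7,5,e); (8,6,e); (8,17,e); (11,5,e); (11,18,e); (13,5,e); (14,3,e); (14,13,e); (17,7,e); (18,3,e); (18,17,e)


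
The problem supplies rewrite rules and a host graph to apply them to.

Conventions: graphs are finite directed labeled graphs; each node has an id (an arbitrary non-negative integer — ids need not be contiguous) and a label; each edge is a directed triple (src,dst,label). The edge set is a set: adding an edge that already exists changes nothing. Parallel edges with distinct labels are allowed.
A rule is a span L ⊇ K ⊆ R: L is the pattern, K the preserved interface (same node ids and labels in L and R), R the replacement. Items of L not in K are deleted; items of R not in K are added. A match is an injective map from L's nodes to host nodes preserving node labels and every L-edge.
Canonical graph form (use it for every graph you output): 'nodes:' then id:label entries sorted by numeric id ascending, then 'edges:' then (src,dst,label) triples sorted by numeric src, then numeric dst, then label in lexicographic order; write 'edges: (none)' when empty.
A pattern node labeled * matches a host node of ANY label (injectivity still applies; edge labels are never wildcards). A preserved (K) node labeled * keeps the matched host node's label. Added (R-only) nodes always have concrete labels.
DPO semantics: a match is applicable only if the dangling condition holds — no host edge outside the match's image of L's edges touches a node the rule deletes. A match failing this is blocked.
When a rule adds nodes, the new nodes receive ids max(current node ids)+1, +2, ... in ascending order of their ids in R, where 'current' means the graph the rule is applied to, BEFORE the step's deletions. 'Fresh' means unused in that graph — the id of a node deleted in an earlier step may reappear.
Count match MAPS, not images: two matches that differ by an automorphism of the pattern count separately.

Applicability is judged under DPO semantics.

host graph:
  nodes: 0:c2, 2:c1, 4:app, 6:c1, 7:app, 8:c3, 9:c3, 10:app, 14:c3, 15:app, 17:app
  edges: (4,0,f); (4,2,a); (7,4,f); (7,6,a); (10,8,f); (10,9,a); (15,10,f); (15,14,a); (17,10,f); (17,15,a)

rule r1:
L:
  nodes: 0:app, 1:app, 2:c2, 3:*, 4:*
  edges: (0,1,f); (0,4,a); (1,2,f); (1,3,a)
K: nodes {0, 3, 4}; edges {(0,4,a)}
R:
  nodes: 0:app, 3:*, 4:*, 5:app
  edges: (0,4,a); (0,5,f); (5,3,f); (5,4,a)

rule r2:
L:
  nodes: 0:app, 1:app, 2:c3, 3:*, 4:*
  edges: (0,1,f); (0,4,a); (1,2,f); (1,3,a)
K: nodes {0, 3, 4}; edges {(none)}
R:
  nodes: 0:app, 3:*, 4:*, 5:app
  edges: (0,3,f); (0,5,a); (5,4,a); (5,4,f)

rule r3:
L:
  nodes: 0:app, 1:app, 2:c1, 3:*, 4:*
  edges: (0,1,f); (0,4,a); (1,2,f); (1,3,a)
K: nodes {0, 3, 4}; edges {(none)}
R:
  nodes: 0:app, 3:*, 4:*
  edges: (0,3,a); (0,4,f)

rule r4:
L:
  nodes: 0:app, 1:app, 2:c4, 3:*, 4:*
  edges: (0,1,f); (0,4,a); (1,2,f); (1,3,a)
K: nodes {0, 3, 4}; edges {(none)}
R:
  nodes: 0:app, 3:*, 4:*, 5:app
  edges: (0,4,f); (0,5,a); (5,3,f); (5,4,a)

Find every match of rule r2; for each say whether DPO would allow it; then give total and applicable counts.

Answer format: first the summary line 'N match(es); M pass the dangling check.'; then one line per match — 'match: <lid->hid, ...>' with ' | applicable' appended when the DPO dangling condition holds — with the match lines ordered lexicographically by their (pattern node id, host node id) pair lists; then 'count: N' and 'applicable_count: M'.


2 match(es); 0 pass the dangling check.
match: 0->15, 1->10, 2->8, 3->9, 4->14
match: 0->17, 1->10, 2->8, 3->9, 4->15
count: 2
applicable_count: 0


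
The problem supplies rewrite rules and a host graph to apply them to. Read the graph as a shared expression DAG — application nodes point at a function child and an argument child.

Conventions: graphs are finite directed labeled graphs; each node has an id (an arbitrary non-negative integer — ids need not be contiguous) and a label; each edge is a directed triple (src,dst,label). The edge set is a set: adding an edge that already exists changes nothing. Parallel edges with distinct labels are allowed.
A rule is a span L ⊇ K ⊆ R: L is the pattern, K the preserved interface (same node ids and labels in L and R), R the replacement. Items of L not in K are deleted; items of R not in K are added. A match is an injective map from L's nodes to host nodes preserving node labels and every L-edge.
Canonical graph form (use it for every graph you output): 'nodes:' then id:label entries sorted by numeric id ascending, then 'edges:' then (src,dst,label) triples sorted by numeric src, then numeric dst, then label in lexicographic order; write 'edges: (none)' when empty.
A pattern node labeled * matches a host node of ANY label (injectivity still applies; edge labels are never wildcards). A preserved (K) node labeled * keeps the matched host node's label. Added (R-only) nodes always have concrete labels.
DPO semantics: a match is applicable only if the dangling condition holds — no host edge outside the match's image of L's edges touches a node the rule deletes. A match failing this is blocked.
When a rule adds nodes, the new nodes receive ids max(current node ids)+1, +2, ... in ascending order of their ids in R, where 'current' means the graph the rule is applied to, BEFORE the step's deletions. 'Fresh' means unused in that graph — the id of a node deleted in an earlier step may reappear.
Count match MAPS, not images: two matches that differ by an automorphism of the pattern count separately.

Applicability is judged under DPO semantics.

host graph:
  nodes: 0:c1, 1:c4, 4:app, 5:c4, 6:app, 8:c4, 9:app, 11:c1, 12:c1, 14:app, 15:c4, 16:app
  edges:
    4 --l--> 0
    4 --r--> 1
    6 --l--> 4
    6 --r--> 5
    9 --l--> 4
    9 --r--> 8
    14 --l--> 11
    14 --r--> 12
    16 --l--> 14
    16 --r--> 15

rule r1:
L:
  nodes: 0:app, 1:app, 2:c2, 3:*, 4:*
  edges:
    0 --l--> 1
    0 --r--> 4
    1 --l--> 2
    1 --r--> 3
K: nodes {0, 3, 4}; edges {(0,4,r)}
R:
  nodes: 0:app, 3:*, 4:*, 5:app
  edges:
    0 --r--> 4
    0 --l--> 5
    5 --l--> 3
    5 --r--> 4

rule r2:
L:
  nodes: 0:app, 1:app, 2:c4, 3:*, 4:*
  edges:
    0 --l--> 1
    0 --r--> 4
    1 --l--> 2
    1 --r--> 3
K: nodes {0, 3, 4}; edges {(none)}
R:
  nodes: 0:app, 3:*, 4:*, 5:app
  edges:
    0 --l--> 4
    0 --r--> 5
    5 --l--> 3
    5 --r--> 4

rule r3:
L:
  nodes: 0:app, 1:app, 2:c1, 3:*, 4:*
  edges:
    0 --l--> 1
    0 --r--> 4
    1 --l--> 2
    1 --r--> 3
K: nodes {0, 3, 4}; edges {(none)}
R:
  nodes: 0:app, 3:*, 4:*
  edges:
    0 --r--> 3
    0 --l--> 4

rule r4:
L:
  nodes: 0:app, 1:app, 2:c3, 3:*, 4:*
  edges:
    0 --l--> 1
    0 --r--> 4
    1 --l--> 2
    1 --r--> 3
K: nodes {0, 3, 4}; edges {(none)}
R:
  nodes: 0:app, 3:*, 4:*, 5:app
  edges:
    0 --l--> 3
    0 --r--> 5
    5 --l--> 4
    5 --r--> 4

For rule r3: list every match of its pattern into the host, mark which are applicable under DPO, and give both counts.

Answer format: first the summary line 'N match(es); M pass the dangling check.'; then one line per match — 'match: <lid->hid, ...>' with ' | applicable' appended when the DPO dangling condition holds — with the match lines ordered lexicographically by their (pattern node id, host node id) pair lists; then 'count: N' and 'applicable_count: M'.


3 match(es); 1 pass the dangling check.
match: 0->6, 1->4, 2->0, 3->1, 4->5
match: 0->9, 1->4, 2->0, 3->1, 4->8
match: 0->16, 1->14, 2->11, 3->12, 4->15 | applicable
count: 3
applicable_count: 1


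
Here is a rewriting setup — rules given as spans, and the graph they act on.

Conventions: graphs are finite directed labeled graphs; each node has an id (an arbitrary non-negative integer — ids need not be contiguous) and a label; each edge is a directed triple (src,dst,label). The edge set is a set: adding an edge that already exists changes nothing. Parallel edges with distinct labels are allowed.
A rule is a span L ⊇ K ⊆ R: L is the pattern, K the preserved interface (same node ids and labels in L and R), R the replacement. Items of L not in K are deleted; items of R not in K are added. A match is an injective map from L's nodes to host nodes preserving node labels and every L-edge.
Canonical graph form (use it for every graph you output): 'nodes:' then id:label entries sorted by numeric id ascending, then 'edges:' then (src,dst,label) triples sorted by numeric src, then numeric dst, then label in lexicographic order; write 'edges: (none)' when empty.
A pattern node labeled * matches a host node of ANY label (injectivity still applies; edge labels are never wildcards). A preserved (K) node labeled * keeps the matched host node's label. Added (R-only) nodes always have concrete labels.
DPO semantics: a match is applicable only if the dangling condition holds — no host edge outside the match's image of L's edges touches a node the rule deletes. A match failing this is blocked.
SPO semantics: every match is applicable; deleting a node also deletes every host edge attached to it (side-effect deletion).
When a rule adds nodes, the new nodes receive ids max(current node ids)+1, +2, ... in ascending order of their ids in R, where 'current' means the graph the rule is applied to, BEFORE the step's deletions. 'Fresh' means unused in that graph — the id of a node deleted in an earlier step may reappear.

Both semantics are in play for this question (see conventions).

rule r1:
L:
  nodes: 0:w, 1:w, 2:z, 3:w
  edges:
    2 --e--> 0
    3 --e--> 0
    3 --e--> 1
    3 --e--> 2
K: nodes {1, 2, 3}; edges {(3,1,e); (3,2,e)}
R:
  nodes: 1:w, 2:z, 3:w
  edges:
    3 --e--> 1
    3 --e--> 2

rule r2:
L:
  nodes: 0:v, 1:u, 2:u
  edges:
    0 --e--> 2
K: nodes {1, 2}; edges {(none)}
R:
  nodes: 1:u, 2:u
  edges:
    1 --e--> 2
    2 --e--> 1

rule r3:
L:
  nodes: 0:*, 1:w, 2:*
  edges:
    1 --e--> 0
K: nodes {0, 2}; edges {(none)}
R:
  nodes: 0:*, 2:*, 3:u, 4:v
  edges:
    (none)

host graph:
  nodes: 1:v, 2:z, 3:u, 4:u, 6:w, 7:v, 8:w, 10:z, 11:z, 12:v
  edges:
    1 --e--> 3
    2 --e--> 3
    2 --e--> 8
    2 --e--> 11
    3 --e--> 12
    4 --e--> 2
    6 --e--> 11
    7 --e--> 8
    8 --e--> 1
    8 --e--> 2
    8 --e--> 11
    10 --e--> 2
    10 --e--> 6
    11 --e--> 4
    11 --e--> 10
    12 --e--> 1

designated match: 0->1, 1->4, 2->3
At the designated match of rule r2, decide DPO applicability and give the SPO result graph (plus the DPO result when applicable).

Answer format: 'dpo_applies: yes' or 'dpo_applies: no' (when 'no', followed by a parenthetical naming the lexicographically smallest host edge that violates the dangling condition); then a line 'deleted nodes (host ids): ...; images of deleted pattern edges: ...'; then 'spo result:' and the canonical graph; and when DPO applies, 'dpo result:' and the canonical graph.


dpo_applies: no
(the rule deletes node 1, which keeps host edge (8,1,e) outside the match image — the dangling condition fails, DPO blocks; SPO proceeds and side-deletes such edges)
deleted nodes (host ids): 1; images of deleted pattern edges: (1,3,e)
spo result:
nodes: 2:z, 3:u, 4:u, 6:w, 7:v, 8:w, 10:z, 11:z, 12:v
edges: (2,3,e); (2,8,e); (2,11,e); (3,4,e); (3,12,e); (4,2,e); (4,3,e); (6,11,e); (7,8,e); (8,2,e); (8,11,e); (10,2,e); (10,6,e); (11,4,e); (11,10,e)


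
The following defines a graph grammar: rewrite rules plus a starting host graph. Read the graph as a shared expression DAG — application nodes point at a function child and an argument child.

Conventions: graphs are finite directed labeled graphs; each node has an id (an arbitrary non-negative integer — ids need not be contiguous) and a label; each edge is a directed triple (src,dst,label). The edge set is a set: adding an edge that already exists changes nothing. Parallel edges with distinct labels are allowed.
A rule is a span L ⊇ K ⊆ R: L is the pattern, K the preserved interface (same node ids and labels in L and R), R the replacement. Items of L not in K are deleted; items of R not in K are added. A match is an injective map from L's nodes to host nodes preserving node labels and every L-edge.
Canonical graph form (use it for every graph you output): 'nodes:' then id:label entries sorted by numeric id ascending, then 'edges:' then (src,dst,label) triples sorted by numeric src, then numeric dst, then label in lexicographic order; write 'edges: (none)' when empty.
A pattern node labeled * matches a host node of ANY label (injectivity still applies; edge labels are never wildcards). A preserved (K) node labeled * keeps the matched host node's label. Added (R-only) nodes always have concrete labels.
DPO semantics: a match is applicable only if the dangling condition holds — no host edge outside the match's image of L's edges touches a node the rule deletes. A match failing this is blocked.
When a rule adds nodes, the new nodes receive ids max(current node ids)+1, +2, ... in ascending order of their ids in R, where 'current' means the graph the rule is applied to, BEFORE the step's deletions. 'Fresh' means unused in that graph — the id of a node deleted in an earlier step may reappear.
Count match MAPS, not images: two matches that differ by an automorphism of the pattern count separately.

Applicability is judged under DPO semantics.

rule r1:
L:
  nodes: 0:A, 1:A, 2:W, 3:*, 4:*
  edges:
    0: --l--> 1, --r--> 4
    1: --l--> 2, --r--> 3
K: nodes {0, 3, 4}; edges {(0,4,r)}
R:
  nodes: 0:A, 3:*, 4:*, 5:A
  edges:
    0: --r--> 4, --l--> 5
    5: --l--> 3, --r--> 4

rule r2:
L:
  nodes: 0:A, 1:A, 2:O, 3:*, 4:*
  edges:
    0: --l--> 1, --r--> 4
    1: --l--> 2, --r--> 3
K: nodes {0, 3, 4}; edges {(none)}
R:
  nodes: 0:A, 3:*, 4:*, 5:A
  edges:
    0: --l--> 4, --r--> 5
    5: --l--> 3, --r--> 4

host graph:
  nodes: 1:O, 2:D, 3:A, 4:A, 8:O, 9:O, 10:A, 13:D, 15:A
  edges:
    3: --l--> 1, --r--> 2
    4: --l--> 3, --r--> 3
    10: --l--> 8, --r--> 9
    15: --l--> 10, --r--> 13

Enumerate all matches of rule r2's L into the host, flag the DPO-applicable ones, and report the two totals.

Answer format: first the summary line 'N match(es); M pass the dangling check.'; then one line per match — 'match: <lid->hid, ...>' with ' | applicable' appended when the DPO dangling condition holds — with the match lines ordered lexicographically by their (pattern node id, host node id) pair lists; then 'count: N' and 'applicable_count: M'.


1 match(es); 1 pass the dangling check.
match: 0->15, 1->10, 2->8, 3->9, 4->13 | applicable
count: 1
applicable_count: 1


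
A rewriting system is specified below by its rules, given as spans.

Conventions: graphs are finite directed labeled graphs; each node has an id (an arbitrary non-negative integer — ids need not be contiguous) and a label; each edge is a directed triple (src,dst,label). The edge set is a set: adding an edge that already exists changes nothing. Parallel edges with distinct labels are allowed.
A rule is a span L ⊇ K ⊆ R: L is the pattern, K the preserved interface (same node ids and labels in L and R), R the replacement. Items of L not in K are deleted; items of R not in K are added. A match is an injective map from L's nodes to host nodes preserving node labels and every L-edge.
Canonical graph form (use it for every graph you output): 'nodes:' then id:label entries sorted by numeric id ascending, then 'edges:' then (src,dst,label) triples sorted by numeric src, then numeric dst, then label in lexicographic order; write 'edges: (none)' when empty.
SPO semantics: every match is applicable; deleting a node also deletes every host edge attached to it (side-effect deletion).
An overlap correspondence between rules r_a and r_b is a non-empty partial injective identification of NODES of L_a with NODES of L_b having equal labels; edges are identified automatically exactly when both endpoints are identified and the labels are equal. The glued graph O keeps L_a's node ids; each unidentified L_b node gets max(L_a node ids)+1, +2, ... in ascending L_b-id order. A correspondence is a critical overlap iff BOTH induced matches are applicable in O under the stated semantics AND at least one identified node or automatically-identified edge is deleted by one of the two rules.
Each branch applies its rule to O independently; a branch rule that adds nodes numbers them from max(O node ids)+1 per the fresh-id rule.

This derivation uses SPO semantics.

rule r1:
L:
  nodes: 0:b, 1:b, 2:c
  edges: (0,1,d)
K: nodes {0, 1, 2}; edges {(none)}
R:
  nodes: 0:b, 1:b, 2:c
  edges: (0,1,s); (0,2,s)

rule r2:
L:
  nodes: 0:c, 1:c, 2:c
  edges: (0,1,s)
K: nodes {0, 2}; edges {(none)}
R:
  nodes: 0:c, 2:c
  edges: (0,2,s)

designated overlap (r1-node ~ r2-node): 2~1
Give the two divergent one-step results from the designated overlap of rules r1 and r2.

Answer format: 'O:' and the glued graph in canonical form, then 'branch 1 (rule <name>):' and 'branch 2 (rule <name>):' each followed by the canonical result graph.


O:
nodes: 0:b, 1:b, 2:c, 3:c, 4:c
edges: (0,1,d); (3,2,s)
branch 1 (rule r1):
nodes: 0:b, 1:b, 2:c, 3:c, 4:c
edges: (0,1,s); (0,2,s); (3,2,s)
branch 2 (rule r2):
nodes: 0:b, 1:b, 3:c, 4:c
edges: (0,1,d); (3,4,s)


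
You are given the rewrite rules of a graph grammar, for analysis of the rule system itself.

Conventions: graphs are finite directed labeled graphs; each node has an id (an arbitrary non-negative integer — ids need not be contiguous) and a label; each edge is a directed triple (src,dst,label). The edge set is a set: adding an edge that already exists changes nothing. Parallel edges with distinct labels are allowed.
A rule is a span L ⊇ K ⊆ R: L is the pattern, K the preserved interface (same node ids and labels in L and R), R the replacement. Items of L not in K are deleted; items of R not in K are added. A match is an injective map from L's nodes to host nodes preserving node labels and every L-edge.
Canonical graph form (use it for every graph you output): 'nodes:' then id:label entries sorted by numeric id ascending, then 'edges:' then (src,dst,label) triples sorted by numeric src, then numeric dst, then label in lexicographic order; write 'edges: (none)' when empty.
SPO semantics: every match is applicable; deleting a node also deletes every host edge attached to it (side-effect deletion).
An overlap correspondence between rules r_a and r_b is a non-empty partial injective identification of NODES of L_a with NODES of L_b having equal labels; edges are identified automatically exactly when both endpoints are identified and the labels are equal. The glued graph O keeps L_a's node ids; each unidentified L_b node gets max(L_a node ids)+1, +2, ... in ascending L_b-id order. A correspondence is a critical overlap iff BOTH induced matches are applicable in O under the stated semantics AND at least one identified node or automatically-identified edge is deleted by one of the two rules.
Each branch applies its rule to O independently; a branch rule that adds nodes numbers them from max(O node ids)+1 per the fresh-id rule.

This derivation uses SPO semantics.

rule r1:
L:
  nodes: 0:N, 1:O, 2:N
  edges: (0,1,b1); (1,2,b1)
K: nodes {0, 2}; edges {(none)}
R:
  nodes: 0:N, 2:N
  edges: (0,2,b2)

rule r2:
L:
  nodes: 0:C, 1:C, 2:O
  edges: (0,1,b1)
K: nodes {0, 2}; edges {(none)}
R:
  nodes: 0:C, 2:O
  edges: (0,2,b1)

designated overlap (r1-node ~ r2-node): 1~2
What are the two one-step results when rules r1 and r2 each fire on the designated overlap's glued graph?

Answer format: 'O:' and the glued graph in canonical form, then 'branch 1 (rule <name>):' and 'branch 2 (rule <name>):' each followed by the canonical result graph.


O:
nodes: 0:N, 1:O, 2:N, 3:C, 4:C
edges: (0,1,b1); (1,2,b1); (3,4,b1)
branch 1 (rule r1):
nodes: 0:N, 2:N, 3:C, 4:C
edges: (0,2,b2); (3,4,b1)
branch 2 (rule r2):
nodes: 0:N, 1:O, 2:N, 3:C
edges: (0,1,b1); (1,2,b1); (3,1,b1)


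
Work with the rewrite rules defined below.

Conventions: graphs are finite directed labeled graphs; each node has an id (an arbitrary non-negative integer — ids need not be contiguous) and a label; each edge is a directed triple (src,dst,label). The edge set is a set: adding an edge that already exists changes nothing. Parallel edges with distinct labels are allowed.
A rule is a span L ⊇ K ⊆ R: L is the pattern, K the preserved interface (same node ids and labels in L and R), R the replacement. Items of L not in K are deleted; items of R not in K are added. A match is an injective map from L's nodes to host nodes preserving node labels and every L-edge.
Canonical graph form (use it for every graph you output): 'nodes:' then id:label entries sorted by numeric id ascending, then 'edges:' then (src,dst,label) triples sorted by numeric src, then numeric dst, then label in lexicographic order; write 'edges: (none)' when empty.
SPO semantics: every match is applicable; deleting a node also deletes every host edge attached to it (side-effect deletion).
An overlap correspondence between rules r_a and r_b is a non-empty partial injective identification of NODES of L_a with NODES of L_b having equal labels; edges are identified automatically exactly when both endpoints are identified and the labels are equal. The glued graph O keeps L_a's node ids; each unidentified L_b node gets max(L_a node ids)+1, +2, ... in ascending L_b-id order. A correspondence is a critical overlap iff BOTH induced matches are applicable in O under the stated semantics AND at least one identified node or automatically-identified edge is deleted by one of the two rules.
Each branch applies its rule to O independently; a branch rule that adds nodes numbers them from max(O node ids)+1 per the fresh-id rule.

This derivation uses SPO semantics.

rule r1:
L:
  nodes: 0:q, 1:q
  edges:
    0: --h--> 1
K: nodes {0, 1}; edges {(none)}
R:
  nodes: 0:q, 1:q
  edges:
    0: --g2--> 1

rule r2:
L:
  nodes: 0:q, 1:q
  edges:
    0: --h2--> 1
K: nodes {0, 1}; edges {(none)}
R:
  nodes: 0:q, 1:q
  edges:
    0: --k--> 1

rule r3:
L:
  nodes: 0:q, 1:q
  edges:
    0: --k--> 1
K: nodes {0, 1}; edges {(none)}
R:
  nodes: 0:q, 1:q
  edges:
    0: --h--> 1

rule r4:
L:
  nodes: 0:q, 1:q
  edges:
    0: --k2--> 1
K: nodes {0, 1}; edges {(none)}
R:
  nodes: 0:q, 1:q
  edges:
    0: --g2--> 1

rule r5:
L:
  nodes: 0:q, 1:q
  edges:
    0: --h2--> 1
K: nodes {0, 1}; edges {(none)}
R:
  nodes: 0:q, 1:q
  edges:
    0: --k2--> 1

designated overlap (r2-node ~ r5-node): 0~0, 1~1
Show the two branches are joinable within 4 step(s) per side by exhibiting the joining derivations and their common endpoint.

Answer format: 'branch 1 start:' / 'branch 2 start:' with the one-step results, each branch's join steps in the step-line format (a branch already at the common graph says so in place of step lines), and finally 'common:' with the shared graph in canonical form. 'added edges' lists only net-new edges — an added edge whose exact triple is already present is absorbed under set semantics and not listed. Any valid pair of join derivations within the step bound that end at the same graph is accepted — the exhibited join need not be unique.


branch 1 start:
nodes: 0:q, 1:q
edges: (0,1,k)
branch 2 start:
nodes: 0:q, 1:q
edges: (0,1,k2)
branch 1 step 1: rule r3; match: 0->0, 1->1; deleted nodes (none); deleted edges (0,1,k); added nodes (none); added edges (0,1,h); result: nodes: 0:q, 1:q edges: (0,1,h)
branch 1 step 2: rule r1; match: 0->0, 1->1; deleted nodes (none); deleted edges (0,1,h); added nodes (none); added edges (0,1,g2); result: nodes: 0:q, 1:q edges: (0,1,g2)
branch 2 step 1: rule r4; match: 0->0, 1->1; deleted nodes (none); deleted edges (0,1,k2); added nodes (none); added edges (0,1,g2); result: nodes: 0:q, 1:q edges: (0,1,g2)
common:
nodes: 0:q, 1:q
edges: (0,1,g2)


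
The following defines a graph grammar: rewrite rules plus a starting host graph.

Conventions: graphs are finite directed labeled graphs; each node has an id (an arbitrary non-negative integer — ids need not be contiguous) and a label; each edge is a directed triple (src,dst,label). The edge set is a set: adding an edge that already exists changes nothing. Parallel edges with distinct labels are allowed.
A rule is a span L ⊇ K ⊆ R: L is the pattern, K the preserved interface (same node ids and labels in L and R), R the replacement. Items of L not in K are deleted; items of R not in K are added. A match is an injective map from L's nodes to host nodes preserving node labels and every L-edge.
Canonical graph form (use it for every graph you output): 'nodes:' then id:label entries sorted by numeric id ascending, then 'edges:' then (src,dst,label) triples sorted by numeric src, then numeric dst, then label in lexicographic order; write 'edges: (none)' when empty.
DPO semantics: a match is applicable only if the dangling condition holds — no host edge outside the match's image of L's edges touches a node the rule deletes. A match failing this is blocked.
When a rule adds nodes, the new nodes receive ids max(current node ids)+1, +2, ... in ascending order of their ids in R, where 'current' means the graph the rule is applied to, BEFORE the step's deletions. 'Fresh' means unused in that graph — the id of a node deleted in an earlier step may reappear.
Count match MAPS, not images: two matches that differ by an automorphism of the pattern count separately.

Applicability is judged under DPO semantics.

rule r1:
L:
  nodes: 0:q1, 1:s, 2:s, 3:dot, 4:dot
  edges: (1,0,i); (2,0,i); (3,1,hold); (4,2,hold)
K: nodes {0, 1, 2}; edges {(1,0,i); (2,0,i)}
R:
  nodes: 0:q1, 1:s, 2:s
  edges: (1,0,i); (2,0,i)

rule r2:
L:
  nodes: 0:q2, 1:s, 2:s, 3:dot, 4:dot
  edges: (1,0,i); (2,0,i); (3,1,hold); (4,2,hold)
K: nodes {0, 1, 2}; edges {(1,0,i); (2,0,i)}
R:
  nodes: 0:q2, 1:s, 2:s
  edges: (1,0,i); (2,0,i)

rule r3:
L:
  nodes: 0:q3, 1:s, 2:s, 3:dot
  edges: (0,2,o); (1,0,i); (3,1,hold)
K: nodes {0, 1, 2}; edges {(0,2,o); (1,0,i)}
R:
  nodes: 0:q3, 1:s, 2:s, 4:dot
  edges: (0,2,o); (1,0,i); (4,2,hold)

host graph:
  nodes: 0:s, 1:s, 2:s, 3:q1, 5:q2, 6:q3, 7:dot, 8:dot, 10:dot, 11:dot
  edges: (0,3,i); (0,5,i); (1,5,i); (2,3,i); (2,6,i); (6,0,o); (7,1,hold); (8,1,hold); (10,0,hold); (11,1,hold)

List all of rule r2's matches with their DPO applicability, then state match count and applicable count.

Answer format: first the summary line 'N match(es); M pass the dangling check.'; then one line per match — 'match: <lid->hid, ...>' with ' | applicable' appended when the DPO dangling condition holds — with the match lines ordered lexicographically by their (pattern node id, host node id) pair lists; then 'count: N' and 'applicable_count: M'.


6 match(es); 6 pass the dangling check.
match: 0->5, 1->0, 2->1, 3->10, 4->7 | applicable
match: 0->5, 1->0, 2->1, 3->10, 4->8 | applicable
match: 0->5, 1->0, 2->1, 3->10, 4->11 | applicable
match: 0->5, 1->1, 2->0, 3->7, 4->10 | applicable
match: 0->5, 1->1, 2->0, 3->8, 4->10 | applicable
match: 0->5, 1->1, 2->0, 3->11, 4->10 | applicable
count: 6
applicable_count: 6


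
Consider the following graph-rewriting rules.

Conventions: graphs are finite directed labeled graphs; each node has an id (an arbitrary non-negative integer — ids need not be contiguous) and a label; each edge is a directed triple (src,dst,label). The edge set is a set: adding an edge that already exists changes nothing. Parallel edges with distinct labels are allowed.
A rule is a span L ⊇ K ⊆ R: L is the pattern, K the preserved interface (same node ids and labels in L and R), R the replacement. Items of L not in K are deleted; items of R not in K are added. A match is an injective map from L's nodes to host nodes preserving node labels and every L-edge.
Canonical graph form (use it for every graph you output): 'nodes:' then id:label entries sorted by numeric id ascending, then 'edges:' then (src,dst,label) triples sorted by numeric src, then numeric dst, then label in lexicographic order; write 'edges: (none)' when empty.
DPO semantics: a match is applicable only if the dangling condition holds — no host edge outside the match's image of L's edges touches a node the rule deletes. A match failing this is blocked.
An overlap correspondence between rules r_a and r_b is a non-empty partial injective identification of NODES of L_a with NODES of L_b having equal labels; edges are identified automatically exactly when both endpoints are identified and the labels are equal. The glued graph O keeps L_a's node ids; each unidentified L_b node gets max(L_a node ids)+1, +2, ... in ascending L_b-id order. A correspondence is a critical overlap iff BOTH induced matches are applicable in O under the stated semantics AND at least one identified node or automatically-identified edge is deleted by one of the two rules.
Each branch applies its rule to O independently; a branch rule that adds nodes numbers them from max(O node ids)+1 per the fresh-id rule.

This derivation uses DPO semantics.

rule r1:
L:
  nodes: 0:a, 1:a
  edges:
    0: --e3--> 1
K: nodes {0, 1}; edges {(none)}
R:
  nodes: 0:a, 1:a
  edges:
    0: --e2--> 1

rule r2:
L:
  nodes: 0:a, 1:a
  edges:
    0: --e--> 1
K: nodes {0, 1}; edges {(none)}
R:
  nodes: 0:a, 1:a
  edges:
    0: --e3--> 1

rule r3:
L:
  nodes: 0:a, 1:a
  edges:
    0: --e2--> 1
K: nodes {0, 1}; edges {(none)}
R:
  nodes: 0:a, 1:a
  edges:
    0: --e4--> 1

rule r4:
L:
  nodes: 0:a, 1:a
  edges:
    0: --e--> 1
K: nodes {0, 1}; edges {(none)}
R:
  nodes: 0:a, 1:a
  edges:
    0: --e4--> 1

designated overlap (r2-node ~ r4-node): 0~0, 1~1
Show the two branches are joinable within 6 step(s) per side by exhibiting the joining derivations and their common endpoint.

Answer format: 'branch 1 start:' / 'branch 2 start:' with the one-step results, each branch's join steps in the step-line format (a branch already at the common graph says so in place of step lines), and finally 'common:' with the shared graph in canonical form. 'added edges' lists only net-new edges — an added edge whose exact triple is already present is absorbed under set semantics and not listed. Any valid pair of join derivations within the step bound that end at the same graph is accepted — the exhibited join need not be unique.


branch 1 start:
nodes: 0:a, 1:a
edges: (0,1,e3)
branch 2 start:
nodes: 0:a, 1:a
edges: (0,1,e4)
branch 1 step 1: rule r1; match: 0->0, 1->1; deleted nodes (none); deleted edges (0,1,e3); added nodes (none); added edges (0,1,e2); result: nodes: 0:a, 1:a edges: (0,1,e2)
branch 1 step 2: rule r3; match: 0->0, 1->1; deleted nodes (none); deleted edges (0,1,e2); added nodes (none); added edges (0,1,e4); result: nodes: 0:a, 1:a edges: (0,1,e4)
branch 2: already at the common graph (0 steps)
common:
nodes: 0:a, 1:a
edges: (0,1,e4)
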